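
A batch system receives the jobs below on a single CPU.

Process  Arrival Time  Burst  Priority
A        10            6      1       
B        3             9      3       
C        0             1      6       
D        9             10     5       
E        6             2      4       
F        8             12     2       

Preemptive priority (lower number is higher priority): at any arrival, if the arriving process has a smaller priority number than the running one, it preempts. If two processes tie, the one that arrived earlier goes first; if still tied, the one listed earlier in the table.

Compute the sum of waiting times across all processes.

71

Schedule: | C 0-1 | idle 1-3 | B 3-8 | F 8-10 | A 10-16 | F 16-26 | B 26-30 | E 30-32 | D 32-42 |
Completion: A=16  B=30  C=1  D=42  E=32  F=26
Turnaround (C−A): A=6  B=27  C=1  D=33  E=26  F=18
Waiting = turnaround − burst: A=0, B=18, C=0, D=23, E=24, F=6
Total waiting = 0 + 18 + 0 + 23 + 24 + 6 = 71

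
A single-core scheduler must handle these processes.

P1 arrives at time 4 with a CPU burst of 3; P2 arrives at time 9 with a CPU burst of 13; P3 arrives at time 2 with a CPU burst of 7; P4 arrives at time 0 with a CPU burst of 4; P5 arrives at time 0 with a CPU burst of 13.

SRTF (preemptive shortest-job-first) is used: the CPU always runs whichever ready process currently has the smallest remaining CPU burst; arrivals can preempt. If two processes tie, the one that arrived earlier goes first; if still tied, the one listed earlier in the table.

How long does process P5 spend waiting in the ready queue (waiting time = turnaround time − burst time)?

Schedule: | P4 0-4 | P1 4-7 | P3 7-14 | P5 14-27 | P2 27-40 |
Completion: P1=7  P2=40  P3=14  P4=4  P5=27
Waiting(P5) = turnaround − burst = 27 − 13 = 14

14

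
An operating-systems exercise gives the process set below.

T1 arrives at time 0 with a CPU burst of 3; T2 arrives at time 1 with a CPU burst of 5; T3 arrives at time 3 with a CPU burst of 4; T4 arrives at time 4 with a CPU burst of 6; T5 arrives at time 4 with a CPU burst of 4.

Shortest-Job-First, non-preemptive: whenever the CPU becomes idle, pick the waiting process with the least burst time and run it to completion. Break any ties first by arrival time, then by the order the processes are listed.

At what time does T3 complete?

Schedule: | T1 0-3 | T3 3-7 | T5 7-11 | T2 11-16 | T4 16-22 |
Completion: T1=3  T2=16  T3=7  T4=22  T5=11
Turnaround (C−A): T1=3  T2=15  T3=4  T4=18  T5=7

7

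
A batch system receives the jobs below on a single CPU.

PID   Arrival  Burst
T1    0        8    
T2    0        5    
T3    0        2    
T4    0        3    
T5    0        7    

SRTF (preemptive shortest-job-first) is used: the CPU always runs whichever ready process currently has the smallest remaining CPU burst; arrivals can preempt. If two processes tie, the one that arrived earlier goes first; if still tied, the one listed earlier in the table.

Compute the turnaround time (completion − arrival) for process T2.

Schedule: | T3 0-2 | T4 2-5 | T2 5-10 | T5 10-17 | T1 17-25 |
Completion: T1=25  T2=10  T3=2  T4=5  T5=17
Turnaround (C−A): T1=25  T2=10  T3=2  T4=5  T5=17
Turnaround(T2) = completion − arrival = 10 − 0 = 10

10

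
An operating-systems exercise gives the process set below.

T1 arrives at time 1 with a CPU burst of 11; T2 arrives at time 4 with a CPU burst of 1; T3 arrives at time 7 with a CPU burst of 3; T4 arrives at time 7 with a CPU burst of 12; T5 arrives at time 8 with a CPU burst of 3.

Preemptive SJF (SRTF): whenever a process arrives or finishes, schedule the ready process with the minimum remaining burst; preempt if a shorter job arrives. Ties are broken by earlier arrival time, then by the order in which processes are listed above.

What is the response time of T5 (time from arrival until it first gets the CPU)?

Gantt: | idle 0-1 | T1 1-4 | T2 4-5 | T1 5-7 | T3 7-10 | T5 10-13 | T1 13-19 | T4 19-31 |
Completion: T1=19  T2=5  T3=10  T4=31  T5=13
Response(T5) = first start − arrival = 10 − 8 = 2

2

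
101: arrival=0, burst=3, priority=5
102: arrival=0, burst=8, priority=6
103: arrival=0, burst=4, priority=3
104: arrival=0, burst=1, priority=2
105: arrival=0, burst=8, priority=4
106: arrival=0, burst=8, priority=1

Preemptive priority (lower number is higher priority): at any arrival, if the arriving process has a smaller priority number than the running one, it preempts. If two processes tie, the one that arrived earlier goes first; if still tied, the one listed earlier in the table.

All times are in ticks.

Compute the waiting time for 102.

Timeline: | 106 0-8 | 104 8-9 | 103 9-13 | 105 13-21 | 101 21-24 | 102 24-32 |
Completion: 101=24  102=32  103=13  104=9  105=21  106=8
Waiting(102) = turnaround − burst = 32 − 8 = 24

24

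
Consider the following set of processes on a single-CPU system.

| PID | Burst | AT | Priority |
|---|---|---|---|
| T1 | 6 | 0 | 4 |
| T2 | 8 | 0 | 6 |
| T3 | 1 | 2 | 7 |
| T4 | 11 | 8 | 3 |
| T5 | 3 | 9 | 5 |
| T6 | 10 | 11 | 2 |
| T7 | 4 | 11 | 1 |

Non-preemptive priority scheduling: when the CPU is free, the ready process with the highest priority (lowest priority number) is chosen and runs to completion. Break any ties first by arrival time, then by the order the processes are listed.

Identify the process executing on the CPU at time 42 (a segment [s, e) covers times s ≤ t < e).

T3

Timeline: | T1 0-6 | T2 6-14 | T7 14-18 | T6 18-28 | T4 28-39 | T5 39-42 | T3 42-43 |
Completion: T1=6  T2=14  T3=43  T4=39  T5=42  T6=28  T7=18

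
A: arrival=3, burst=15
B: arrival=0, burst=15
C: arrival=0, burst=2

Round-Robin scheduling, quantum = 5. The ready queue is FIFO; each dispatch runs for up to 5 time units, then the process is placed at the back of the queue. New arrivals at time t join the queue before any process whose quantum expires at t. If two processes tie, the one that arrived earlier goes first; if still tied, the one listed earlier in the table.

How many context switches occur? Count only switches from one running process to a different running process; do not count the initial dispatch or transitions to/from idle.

Timeline: | B 0-5 | C 5-7 | A 7-12 | B 12-17 | A 17-22 | B 22-27 | A 27-32 |
Completion: A=32  B=27  C=7
Turnaround (C−A): A=29  B=27  C=7

6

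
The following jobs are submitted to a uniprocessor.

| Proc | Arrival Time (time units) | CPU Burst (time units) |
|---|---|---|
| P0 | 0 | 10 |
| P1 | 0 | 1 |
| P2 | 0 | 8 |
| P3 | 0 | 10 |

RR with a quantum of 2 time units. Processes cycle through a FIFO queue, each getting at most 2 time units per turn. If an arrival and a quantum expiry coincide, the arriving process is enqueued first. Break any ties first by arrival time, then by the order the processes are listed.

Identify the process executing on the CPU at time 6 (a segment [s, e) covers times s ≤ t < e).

Gantt: | P0 0-2 | P1 2-3 | P2 3-5 | P3 5-7 | P0 7-9 | P2 9-11 | P3 11-13 | P0 13-15 | P2 15-17 | P3 17-19 | P0 19-21 | P2 21-23 | P3 23-25 | P0 25-27 | P3 27-29 |
Completion: P0=27  P1=3  P2=23  P3=29
Turnaround (C−A): P0=27  P1=3  P2=23  P3=29

P3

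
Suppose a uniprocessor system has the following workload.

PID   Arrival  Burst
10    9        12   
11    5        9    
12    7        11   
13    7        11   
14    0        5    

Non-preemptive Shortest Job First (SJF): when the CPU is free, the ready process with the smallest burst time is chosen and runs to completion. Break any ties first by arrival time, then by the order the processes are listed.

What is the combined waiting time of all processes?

Schedule: | 14 0-5 | 11 5-14 | 12 14-25 | 13 25-36 | 10 36-48 |
Completion: 10=48  11=14  12=25  13=36  14=5
Waiting = turnaround − burst: 10=27, 11=0, 12=7, 13=18, 14=0
Total waiting = 27 + 0 + 7 + 18 + 0 = 52

52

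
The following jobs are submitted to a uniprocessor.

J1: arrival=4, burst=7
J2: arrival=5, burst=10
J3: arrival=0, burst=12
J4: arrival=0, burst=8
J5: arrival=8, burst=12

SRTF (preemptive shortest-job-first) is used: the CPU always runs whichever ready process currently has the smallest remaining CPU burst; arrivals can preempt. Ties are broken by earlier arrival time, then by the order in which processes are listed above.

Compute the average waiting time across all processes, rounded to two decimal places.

13.60

Gantt: | J4 0-8 | J1 8-15 | J2 15-25 | J3 25-37 | J5 37-49 |
Completion: J1=15  J2=25  J3=37  J4=8  J5=49
Turnaround (C−A): J1=11  J2=20  J3=37  J4=8  J5=41
Waiting times: J1=4, J2=10, J3=25, J4=0, J5=29
Average waiting = (4+10+25+0+29) / 5 = 68/5 = 13.60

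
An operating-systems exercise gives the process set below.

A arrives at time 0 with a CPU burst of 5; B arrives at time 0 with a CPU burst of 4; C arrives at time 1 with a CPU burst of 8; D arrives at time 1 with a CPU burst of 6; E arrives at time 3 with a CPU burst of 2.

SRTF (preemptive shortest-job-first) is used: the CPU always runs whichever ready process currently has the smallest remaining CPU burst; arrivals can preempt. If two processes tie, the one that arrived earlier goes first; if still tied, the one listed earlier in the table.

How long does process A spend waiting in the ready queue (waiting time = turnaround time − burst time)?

Gantt: | B 0-4 | E 4-6 | A 6-11 | D 11-17 | C 17-25 |
Completion: A=11  B=4  C=25  D=17  E=6
Waiting(A) = turnaround − burst = 11 − 5 = 6

6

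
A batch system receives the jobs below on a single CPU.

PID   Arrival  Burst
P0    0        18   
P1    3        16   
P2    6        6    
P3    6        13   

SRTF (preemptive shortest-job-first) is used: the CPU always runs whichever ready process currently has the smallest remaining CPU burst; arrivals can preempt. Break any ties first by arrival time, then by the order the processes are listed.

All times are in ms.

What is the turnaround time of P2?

6

Timeline: | P0 0-6 | P2 6-12 | P0 12-24 | P3 24-37 | P1 37-53 |
Completion: P0=24  P1=53  P2=12  P3=37
Turnaround (C−A): P0=24  P1=50  P2=6  P3=31
Turnaround(P2) = completion − arrival = 12 − 6 = 6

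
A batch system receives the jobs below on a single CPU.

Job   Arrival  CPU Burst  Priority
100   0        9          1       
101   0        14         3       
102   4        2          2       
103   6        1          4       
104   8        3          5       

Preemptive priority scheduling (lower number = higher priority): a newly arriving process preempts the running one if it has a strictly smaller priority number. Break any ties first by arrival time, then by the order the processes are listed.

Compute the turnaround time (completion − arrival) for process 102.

7

Gantt: | 100 0-9 | 102 9-11 | 101 11-25 | 103 25-26 | 104 26-29 |
Completion: 100=9  101=25  102=11  103=26  104=29
Turnaround (C−A): 100=9  101=25  102=7  103=20  104=21
Turnaround(102) = completion − arrival = 11 − 4 = 7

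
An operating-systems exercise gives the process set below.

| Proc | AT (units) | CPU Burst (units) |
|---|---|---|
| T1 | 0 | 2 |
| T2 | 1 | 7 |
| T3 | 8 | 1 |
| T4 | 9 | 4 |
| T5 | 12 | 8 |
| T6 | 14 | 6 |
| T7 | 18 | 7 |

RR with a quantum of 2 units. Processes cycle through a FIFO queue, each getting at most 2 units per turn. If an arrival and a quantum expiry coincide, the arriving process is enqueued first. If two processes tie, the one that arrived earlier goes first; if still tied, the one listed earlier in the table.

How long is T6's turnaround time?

16

Schedule: | T1 0-2 | T2 2-8 | T3 8-9 | T2 9-10 | T4 10-12 | T5 12-14 | T4 14-16 | T6 16-18 | T5 18-20 | T7 20-22 | T6 22-24 | T5 24-26 | T7 26-28 | T6 28-30 | T5 30-32 | T7 32-35 |
Completion: T1=2  T2=10  T3=9  T4=16  T5=32  T6=30  T7=35
Turnaround (C−A): T1=2  T2=9  T3=1  T4=7  T5=20  T6=16  T7=17
Turnaround(T6) = completion − arrival = 30 − 14 = 16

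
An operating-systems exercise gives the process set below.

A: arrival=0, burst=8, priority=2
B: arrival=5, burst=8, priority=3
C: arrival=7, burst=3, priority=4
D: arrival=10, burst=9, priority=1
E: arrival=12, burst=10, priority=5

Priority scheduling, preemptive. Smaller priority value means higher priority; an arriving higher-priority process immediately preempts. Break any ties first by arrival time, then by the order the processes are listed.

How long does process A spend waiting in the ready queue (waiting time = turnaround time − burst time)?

Schedule: | A 0-8 | B 8-10 | D 10-19 | B 19-25 | C 25-28 | E 28-38 |
Completion: A=8  B=25  C=28  D=19  E=38
Turnaround (C−A): A=8  B=20  C=21  D=9  E=26
Waiting(A) = turnaround − burst = 8 − 8 = 0

0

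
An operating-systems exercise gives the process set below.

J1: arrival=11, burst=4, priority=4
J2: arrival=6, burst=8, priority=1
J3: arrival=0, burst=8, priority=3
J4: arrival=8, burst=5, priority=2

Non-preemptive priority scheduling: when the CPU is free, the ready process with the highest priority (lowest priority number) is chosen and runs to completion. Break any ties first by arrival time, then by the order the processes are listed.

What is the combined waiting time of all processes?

20

Gantt: | J3 0-8 | J2 8-16 | J4 16-21 | J1 21-25 |
Completion: J1=25  J2=16  J3=8  J4=21
Turnaround (C−A): J1=14  J2=10  J3=8  J4=13
Waiting = turnaround − burst: J1=10, J2=2, J3=0, J4=8
Total waiting = 10 + 2 + 0 + 8 = 20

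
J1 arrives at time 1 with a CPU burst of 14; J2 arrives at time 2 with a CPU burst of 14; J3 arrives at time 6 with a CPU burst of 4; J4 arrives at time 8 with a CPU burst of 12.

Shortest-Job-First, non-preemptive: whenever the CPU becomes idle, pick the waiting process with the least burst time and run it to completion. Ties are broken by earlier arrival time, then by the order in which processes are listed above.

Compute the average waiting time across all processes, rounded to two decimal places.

12.25

Timeline: | idle 0-1 | J1 1-15 | J3 15-19 | J4 19-31 | J2 31-45 |
Completion: J1=15  J2=45  J3=19  J4=31
Turnaround (C−A): J1=14  J2=43  J3=13  J4=23
Waiting times: J1=0, J2=29, J3=9, J4=11
Average waiting = (0+29+9+11) / 4 = 49/4 = 12.25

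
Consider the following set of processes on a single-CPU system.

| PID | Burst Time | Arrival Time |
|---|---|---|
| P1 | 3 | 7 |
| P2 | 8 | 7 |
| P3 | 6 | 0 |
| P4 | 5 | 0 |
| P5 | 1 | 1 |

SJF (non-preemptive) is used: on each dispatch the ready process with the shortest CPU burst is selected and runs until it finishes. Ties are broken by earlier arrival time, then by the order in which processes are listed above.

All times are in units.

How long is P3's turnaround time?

Gantt: | P4 0-5 | P5 5-6 | P3 6-12 | P1 12-15 | P2 15-23 |
Completion: P1=15  P2=23  P3=12  P4=5  P5=6
Turnaround(P3) = completion − arrival = 12 − 0 = 12

12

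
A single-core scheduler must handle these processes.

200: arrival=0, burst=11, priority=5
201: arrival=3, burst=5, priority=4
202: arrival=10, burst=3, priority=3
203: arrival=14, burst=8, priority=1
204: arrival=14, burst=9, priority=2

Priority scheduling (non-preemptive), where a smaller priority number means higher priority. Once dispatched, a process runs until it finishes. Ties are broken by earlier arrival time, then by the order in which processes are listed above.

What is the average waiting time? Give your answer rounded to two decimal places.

Timeline: | 200 0-11 | 202 11-14 | 203 14-22 | 204 22-31 | 201 31-36 |
Completion: 200=11  201=36  202=14  203=22  204=31
Turnaround (C−A): 200=11  201=33  202=4  203=8  204=17
Waiting times: 200=0, 201=28, 202=1, 203=0, 204=8
Average waiting = (0+28+1+0+8) / 5 = 37/5 = 7.40

7.40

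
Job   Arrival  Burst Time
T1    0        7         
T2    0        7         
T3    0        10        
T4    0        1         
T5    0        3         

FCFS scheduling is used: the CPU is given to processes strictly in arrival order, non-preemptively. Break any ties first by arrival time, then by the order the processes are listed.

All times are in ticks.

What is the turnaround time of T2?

Schedule: | T1 0-7 | T2 7-14 | T3 14-24 | T4 24-25 | T5 25-28 |
Completion: T1=7  T2=14  T3=24  T4=25  T5=28
Turnaround (C−A): T1=7  T2=14  T3=24  T4=25  T5=28
Turnaround(T2) = completion − arrival = 14 − 0 = 14

14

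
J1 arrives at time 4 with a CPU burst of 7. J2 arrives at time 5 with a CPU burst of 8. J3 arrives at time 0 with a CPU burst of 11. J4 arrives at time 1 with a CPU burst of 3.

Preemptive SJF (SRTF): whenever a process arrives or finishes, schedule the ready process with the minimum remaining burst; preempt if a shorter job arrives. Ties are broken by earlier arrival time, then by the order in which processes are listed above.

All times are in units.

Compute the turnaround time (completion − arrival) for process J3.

Gantt: | J3 0-1 | J4 1-4 | J1 4-11 | J2 11-19 | J3 19-29 |
Completion: J1=11  J2=19  J3=29  J4=4
Turnaround (C−A): J1=7  J2=14  J3=29  J4=3
Turnaround(J3) = completion − arrival = 29 − 0 = 29

29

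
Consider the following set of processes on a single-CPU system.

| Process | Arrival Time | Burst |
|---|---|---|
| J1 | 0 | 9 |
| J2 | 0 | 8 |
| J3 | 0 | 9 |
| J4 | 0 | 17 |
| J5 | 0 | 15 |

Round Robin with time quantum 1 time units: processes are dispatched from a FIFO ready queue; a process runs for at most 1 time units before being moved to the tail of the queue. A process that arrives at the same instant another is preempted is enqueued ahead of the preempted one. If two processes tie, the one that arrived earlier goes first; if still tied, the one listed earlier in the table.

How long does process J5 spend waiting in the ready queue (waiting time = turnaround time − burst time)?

41

Schedule: | J1 0-1 | J2 1-2 | J3 2-3 | J4 3-4 | J5 4-5 | J1 5-6 | J2 6-7 | J3 7-8 | J4 8-9 | J5 9-10 | J1 10-11 | J2 11-12 | J3 12-13 | J4 13-14 | J5 14-15 | J1 15-16 | J2 16-17 | J3 17-18 | J4 18-19 | J5 19-20 | J1 20-21 | J2 21-22 | J3 22-23 | J4 23-24 | J5 24-25 | J1 25-26 | J2 26-27 | J3 27-28 | J4 28-29 | J5 29-30 | J1 30-31 | J2 31-32 | J3 32-33 | J4 33-34 | J5 34-35 | J1 35-36 | J2 36-37 | J3 37-38 | J4 38-39 | J5 39-40 | J1 40-41 | J3 41-42 | J4 42-43 | J5 43-44 | J4 44-45 | J5 45-46 | J4 46-47 | J5 47-48 | J4 48-49 | J5 49-50 | J4 50-51 | J5 51-52 | J4 52-53 | J5 53-54 | J4 54-55 | J5 55-56 | J4 56-58 |
Completion: J1=41  J2=37  J3=42  J4=58  J5=56
Turnaround (C−A): J1=41  J2=37  J3=42  J4=58  J5=56
Waiting(J5) = turnaround − burst = 56 − 15 = 41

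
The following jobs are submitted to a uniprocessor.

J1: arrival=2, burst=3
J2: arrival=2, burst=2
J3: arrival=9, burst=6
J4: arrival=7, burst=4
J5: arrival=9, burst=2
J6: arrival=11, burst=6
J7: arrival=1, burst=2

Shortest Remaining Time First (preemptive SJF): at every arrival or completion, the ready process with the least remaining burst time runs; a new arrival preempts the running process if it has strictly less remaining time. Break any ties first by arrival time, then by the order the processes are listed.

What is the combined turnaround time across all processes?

Timeline: | idle 0-1 | J7 1-3 | J2 3-5 | J1 5-8 | J4 8-9 | J5 9-11 | J4 11-14 | J3 14-20 | J6 20-26 |
Completion: J1=8  J2=5  J3=20  J4=14  J5=11  J6=26  J7=3
Turnaround (C−A): J1=6  J2=3  J3=11  J4=7  J5=2  J6=15  J7=2
Turnaround = completion − arrival: J1=6, J2=3, J3=11, J4=7, J5=2, J6=15, J7=2
Total turnaround = 6 + 3 + 11 + 7 + 2 + 15 + 2 = 46

46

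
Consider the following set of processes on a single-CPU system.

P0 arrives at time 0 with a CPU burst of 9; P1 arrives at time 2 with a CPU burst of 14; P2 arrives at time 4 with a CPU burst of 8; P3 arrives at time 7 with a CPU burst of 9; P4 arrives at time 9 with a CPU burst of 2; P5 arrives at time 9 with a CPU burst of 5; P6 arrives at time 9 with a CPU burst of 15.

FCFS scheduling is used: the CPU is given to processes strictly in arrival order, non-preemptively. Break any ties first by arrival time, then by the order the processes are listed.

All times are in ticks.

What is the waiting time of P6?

Gantt: | P0 0-9 | P1 9-23 | P2 23-31 | P3 31-40 | P4 40-42 | P5 42-47 | P6 47-62 |
Completion: P0=9  P1=23  P2=31  P3=40  P4=42  P5=47  P6=62
Turnaround (C−A): P0=9  P1=21  P2=27  P3=33  P4=33  P5=38  P6=53
Waiting(P6) = turnaround − burst = 53 − 15 = 38

38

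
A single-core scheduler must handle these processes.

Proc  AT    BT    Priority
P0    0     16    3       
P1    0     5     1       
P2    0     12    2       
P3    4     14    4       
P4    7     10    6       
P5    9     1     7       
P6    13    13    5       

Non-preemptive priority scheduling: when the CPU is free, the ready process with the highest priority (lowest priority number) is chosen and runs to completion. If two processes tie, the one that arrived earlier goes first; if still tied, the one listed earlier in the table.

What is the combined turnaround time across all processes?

Schedule: | P1 0-5 | P2 5-17 | P0 17-33 | P3 33-47 | P6 47-60 | P4 60-70 | P5 70-71 |
Completion: P0=33  P1=5  P2=17  P3=47  P4=70  P5=71  P6=60
Turnaround (C−A): P0=33  P1=5  P2=17  P3=43  P4=63  P5=62  P6=47
Turnaround = completion − arrival: P0=33, P1=5, P2=17, P3=43, P4=63, P5=62, P6=47
Total turnaround = 33 + 5 + 17 + 43 + 63 + 62 + 47 = 270

270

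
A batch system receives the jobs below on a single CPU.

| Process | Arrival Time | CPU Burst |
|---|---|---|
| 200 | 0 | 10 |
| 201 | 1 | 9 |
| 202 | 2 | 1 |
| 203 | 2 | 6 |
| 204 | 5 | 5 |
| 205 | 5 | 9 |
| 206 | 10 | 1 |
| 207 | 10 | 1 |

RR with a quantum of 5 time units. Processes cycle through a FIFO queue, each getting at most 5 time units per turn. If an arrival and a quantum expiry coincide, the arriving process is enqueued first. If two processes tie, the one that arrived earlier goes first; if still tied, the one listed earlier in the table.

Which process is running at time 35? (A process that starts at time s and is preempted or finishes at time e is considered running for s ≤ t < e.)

Schedule: | 200 0-5 | 201 5-10 | 202 10-11 | 203 11-16 | 204 16-21 | 205 21-26 | 200 26-31 | 206 31-32 | 207 32-33 | 201 33-37 | 203 37-38 | 205 38-42 |
Completion: 200=31  201=37  202=11  203=38  204=21  205=42  206=32  207=33

201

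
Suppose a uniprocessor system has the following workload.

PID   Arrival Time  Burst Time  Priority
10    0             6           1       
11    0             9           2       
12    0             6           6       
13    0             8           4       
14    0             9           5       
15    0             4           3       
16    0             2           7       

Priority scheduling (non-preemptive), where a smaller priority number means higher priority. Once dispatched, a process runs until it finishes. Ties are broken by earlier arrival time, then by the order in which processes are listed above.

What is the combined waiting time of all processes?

145

Timeline: | 10 0-6 | 11 6-15 | 15 15-19 | 13 19-27 | 14 27-36 | 12 36-42 | 16 42-44 |
Completion: 10=6  11=15  12=42  13=27  14=36  15=19  16=44
Turnaround (C−A): 10=6  11=15  12=42  13=27  14=36  15=19  16=44
Waiting = turnaround − burst: 10=0, 11=6, 12=36, 13=19, 14=27, 15=15, 16=42
Total waiting = 0 + 6 + 36 + 19 + 27 + 15 + 42 = 145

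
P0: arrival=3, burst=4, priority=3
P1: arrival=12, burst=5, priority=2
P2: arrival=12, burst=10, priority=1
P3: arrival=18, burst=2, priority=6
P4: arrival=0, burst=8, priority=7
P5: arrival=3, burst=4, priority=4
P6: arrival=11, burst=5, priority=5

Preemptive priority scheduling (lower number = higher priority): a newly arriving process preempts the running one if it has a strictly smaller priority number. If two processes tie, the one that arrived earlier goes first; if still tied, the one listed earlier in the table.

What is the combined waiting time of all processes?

72

Gantt: | P4 0-3 | P0 3-7 | P5 7-11 | P6 11-12 | P2 12-22 | P1 22-27 | P6 27-31 | P3 31-33 | P4 33-38 |
Completion: P0=7  P1=27  P2=22  P3=33  P4=38  P5=11  P6=31
Turnaround (C−A): P0=4  P1=15  P2=10  P3=15  P4=38  P5=8  P6=20
Waiting = turnaround − burst: P0=0, P1=10, P2=0, P3=13, P4=30, P5=4, P6=15
Total waiting = 0 + 10 + 0 + 13 + 30 + 4 + 15 = 72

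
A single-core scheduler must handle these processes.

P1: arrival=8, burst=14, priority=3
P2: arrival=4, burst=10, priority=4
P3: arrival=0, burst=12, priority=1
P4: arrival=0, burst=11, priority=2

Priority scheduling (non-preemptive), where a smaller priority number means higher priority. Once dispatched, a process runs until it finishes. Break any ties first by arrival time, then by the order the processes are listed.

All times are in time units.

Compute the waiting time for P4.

12

Schedule: | P3 0-12 | P4 12-23 | P1 23-37 | P2 37-47 |
Completion: P1=37  P2=47  P3=12  P4=23
Turnaround (C−A): P1=29  P2=43  P3=12  P4=23
Waiting(P4) = turnaround − burst = 23 − 11 = 12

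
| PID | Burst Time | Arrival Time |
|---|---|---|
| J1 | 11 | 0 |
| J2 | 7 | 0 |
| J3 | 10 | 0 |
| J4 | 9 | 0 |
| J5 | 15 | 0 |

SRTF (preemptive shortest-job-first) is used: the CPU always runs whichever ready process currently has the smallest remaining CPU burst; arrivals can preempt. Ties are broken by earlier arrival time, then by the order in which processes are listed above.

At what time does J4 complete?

Schedule: | J2 0-7 | J4 7-16 | J3 16-26 | J1 26-37 | J5 37-52 |
Completion: J1=37  J2=7  J3=26  J4=16  J5=52
Turnaround (C−A): J1=37  J2=7  J3=26  J4=16  J5=52

16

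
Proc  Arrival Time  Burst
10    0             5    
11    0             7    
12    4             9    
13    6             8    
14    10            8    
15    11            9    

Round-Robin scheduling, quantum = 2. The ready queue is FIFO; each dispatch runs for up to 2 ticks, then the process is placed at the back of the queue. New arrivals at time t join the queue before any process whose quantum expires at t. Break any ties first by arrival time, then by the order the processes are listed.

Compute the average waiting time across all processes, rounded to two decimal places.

Schedule: | 10 0-2 | 11 2-4 | 10 4-6 | 12 6-8 | 11 8-10 | 13 10-12 | 10 12-13 | 12 13-15 | 14 15-17 | 11 17-19 | 15 19-21 | 13 21-23 | 12 23-25 | 14 25-27 | 11 27-28 | 15 28-30 | 13 30-32 | 12 32-34 | 14 34-36 | 15 36-38 | 13 38-40 | 12 40-41 | 14 41-43 | 15 43-46 |
Completion: 10=13  11=28  12=41  13=40  14=43  15=46
Turnaround (C−A): 10=13  11=28  12=37  13=34  14=33  15=35
Waiting times: 10=8, 11=21, 12=28, 13=26, 14=25, 15=26
Average waiting = (8+21+28+26+25+26) / 6 = 134/6 = 22.33

22.33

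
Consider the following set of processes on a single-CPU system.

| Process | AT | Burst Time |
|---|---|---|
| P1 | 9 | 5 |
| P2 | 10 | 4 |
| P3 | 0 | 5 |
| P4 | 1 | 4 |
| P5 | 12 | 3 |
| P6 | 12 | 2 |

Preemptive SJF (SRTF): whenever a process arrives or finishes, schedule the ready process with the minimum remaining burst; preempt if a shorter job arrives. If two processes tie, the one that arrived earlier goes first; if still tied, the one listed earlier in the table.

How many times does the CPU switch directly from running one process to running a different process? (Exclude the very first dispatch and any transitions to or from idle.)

5

Schedule: | P3 0-5 | P4 5-9 | P1 9-14 | P6 14-16 | P5 16-19 | P2 19-23 |
Completion: P1=14  P2=23  P3=5  P4=9  P5=19  P6=16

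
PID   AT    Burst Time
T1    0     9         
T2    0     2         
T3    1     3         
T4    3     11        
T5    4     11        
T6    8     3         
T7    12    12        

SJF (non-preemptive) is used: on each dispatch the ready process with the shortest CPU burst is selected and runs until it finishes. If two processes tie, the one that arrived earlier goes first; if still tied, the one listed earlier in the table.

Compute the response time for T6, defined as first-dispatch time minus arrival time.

6

Timeline: | T2 0-2 | T3 2-5 | T1 5-14 | T6 14-17 | T4 17-28 | T5 28-39 | T7 39-51 |
Completion: T1=14  T2=2  T3=5  T4=28  T5=39  T6=17  T7=51
Turnaround (C−A): T1=14  T2=2  T3=4  T4=25  T5=35  T6=9  T7=39
Response(T6) = first start − arrival = 14 − 8 = 6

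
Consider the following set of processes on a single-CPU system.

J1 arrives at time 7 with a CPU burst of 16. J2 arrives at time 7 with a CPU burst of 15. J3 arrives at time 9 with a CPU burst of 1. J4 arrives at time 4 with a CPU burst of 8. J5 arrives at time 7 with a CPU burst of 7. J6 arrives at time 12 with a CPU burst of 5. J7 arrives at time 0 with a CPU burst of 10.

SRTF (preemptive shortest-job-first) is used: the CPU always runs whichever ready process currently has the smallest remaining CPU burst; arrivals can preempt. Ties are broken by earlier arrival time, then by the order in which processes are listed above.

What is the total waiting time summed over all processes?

Schedule: | J7 0-10 | J3 10-11 | J5 11-12 | J6 12-17 | J5 17-23 | J4 23-31 | J2 31-46 | J1 46-62 |
Completion: J1=62  J2=46  J3=11  J4=31  J5=23  J6=17  J7=10
Turnaround (C−A): J1=55  J2=39  J3=2  J4=27  J5=16  J6=5  J7=10
Waiting = turnaround − burst: J1=39, J2=24, J3=1, J4=19, J5=9, J6=0, J7=0
Total waiting = 39 + 24 + 1 + 19 + 9 + 0 + 0 = 92

92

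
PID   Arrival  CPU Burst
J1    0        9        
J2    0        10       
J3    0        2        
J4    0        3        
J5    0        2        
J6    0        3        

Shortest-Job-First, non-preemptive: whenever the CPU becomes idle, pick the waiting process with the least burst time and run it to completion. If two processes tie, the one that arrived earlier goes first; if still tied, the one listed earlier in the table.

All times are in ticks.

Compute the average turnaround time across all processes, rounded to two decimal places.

11.83

Schedule: | J3 0-2 | J5 2-4 | J4 4-7 | J6 7-10 | J1 10-19 | J2 19-29 |
Completion: J1=19  J2=29  J3=2  J4=7  J5=4  J6=10
Turnaround times: J1=19, J2=29, J3=2, J4=7, J5=4, J6=10
Average turnaround = (19+29+2+7+4+10) / 6 = 71/6 = 11.83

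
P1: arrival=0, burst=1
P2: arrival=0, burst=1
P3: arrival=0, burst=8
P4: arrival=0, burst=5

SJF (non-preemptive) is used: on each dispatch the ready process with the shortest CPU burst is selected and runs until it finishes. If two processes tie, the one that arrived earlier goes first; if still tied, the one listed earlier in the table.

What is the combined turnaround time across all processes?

Timeline: | P1 0-1 | P2 1-2 | P4 2-7 | P3 7-15 |
Completion: P1=1  P2=2  P3=15  P4=7
Turnaround (C−A): P1=1  P2=2  P3=15  P4=7
Turnaround = completion − arrival: P1=1, P2=2, P3=15, P4=7
Total turnaround = 1 + 2 + 15 + 7 = 25

25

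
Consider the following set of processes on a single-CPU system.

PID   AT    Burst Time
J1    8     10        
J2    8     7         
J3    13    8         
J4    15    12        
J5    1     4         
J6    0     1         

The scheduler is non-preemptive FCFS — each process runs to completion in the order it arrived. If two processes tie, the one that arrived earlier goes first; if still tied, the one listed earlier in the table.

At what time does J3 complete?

Gantt: | J6 0-1 | J5 1-5 | idle 5-8 | J1 8-18 | J2 18-25 | J3 25-33 | J4 33-45 |
Completion: J1=18  J2=25  J3=33  J4=45  J5=5  J6=1
Turnaround (C−A): J1=10  J2=17  J3=20  J4=30  J5=4  J6=1

33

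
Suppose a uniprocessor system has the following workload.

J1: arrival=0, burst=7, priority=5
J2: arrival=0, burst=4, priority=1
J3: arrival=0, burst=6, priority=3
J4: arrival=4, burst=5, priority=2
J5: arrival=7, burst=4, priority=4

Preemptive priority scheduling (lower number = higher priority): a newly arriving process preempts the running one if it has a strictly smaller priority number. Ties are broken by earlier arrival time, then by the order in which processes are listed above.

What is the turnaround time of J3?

15

Gantt: | J2 0-4 | J4 4-9 | J3 9-15 | J5 15-19 | J1 19-26 |
Completion: J1=26  J2=4  J3=15  J4=9  J5=19
Turnaround (C−A): J1=26  J2=4  J3=15  J4=5  J5=12
Turnaround(J3) = completion − arrival = 15 − 0 = 15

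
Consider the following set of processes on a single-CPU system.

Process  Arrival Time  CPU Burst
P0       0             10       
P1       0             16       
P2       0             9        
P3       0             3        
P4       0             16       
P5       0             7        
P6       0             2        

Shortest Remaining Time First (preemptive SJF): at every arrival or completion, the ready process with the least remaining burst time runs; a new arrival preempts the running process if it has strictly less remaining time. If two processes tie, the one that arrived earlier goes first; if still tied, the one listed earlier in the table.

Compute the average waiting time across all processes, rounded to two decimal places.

16.86

Gantt: | P6 0-2 | P3 2-5 | P5 5-12 | P2 12-21 | P0 21-31 | P1 31-47 | P4 47-63 |
Completion: P0=31  P1=47  P2=21  P3=5  P4=63  P5=12  P6=2
Turnaround (C−A): P0=31  P1=47  P2=21  P3=5  P4=63  P5=12  P6=2
Waiting times: P0=21, P1=31, P2=12, P3=2, P4=47, P5=5, P6=0
Average waiting = (21+31+12+2+47+5+0) / 7 = 118/7 = 16.86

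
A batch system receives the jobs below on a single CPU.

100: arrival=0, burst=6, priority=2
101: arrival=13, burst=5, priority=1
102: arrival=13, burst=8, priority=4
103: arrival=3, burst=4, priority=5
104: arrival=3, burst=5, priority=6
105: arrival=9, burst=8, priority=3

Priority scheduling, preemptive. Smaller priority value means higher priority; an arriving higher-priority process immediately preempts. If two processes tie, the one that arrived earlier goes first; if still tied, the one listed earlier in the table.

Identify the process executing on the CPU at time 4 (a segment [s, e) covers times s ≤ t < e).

Schedule: | 100 0-6 | 103 6-9 | 105 9-13 | 101 13-18 | 105 18-22 | 102 22-30 | 103 30-31 | 104 31-36 |
Completion: 100=6  101=18  102=30  103=31  104=36  105=22
Turnaround (C−A): 100=6  101=5  102=17  103=28  104=33  105=13

100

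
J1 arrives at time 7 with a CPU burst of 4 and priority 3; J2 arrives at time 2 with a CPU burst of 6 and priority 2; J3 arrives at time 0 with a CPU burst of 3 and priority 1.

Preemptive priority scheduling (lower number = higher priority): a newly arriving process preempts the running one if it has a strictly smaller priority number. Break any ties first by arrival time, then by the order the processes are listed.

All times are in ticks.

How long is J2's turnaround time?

Schedule: | J3 0-3 | J2 3-9 | J1 9-13 |
Completion: J1=13  J2=9  J3=3
Turnaround (C−A): J1=6  J2=7  J3=3
Turnaround(J2) = completion − arrival = 9 − 2 = 7

7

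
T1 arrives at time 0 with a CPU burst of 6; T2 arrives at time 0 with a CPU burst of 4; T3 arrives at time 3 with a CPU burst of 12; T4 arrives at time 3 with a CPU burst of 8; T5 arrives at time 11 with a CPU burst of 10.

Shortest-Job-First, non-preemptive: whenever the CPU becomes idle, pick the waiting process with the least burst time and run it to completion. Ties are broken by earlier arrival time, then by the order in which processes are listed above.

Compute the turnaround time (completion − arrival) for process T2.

Gantt: | T2 0-4 | T1 4-10 | T4 10-18 | T5 18-28 | T3 28-40 |
Completion: T1=10  T2=4  T3=40  T4=18  T5=28
Turnaround(T2) = completion − arrival = 4 − 0 = 4

4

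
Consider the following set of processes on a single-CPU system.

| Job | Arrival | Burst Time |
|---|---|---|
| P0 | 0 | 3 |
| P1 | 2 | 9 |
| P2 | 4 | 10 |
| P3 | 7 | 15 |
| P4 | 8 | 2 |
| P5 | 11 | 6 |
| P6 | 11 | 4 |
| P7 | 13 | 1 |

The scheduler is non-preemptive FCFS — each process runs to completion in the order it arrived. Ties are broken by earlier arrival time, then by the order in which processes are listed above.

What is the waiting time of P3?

Timeline: | P0 0-3 | P1 3-12 | P2 12-22 | P3 22-37 | P4 37-39 | P5 39-45 | P6 45-49 | P7 49-50 |
Completion: P0=3  P1=12  P2=22  P3=37  P4=39  P5=45  P6=49  P7=50
Waiting(P3) = turnaround − burst = 30 − 15 = 15

15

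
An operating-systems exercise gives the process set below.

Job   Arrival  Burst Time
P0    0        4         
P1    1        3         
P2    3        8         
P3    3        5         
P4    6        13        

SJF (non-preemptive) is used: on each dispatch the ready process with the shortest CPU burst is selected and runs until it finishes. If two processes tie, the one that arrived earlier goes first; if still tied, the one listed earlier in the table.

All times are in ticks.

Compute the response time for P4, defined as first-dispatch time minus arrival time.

Timeline: | P0 0-4 | P1 4-7 | P3 7-12 | P2 12-20 | P4 20-33 |
Completion: P0=4  P1=7  P2=20  P3=12  P4=33
Response(P4) = first start − arrival = 20 − 6 = 14

14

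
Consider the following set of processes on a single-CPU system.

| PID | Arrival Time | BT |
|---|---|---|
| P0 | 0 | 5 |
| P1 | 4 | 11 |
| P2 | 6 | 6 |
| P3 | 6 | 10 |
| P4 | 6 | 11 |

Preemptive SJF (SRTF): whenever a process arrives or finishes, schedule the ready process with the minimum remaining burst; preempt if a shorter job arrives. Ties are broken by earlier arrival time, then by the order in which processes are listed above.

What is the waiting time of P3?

Gantt: | P0 0-5 | P1 5-6 | P2 6-12 | P1 12-22 | P3 22-32 | P4 32-43 |
Completion: P0=5  P1=22  P2=12  P3=32  P4=43
Turnaround (C−A): P0=5  P1=18  P2=6  P3=26  P4=37
Waiting(P3) = turnaround − burst = 26 − 10 = 16

16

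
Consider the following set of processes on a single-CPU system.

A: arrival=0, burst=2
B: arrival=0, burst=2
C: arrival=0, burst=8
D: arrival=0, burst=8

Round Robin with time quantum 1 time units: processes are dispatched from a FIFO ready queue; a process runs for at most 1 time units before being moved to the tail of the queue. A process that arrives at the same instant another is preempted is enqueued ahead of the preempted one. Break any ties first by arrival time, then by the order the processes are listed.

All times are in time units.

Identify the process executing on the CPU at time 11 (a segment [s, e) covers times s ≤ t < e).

Gantt: | A 0-1 | B 1-2 | C 2-3 | D 3-4 | A 4-5 | B 5-6 | C 6-7 | D 7-8 | C 8-9 | D 9-10 | C 10-11 | D 11-12 | C 12-13 | D 13-14 | C 14-15 | D 15-16 | C 16-17 | D 17-18 | C 18-19 | D 19-20 |
Completion: A=5  B=6  C=19  D=20

D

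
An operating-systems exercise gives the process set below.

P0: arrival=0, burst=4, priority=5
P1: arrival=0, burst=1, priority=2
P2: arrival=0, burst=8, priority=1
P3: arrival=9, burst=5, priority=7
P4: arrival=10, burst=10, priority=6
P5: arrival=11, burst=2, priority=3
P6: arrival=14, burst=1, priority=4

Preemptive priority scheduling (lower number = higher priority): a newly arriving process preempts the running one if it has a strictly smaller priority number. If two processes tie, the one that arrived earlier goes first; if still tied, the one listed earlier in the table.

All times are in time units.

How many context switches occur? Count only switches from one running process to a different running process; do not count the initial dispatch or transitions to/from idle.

Gantt: | P2 0-8 | P1 8-9 | P0 9-11 | P5 11-13 | P0 13-14 | P6 14-15 | P0 15-16 | P4 16-26 | P3 26-31 |
Completion: P0=16  P1=9  P2=8  P3=31  P4=26  P5=13  P6=15
Turnaround (C−A): P0=16  P1=9  P2=8  P3=22  P4=16  P5=2  P6=1

8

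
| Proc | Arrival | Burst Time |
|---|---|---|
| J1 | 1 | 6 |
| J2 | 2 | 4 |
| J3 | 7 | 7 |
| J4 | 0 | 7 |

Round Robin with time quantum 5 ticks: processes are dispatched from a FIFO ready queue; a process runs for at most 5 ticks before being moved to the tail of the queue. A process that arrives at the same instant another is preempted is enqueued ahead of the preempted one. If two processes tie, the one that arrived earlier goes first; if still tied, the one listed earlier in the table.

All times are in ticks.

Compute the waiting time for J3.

Timeline: | J4 0-5 | J1 5-10 | J2 10-14 | J4 14-16 | J3 16-21 | J1 21-22 | J3 22-24 |
Completion: J1=22  J2=14  J3=24  J4=16
Turnaround (C−A): J1=21  J2=12  J3=17  J4=16
Waiting(J3) = turnaround − burst = 17 − 7 = 10

10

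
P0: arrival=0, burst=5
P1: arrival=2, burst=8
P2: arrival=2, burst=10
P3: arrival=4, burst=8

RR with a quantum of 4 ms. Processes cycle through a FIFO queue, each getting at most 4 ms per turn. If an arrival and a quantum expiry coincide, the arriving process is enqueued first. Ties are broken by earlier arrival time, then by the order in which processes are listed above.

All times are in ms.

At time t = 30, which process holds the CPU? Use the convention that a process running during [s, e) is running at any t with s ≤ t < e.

P2

Timeline: | P0 0-4 | P1 4-8 | P2 8-12 | P3 12-16 | P0 16-17 | P1 17-21 | P2 21-25 | P3 25-29 | P2 29-31 |
Completion: P0=17  P1=21  P2=31  P3=29
Turnaround (C−A): P0=17  P1=19  P2=29  P3=25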